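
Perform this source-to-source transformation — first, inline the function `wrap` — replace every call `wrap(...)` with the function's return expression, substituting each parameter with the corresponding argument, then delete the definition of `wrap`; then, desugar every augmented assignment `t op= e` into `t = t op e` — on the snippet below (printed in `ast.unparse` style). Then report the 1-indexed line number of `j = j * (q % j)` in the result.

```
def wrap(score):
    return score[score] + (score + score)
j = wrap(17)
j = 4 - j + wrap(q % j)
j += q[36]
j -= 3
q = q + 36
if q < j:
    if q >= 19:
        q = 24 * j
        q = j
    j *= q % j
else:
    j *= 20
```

Transformed code:
j = 17[17] + (17 + 17)
j = 4 - j + ((q % j)[q % j] + (q % j + q % j))
j = j + q[36]
j = j - 3
q = q + 36
if q < j:
    if q >= 19:
        q = 24 * j
        q = j
    j = j * (q % j)
else:
    j = j * 20

10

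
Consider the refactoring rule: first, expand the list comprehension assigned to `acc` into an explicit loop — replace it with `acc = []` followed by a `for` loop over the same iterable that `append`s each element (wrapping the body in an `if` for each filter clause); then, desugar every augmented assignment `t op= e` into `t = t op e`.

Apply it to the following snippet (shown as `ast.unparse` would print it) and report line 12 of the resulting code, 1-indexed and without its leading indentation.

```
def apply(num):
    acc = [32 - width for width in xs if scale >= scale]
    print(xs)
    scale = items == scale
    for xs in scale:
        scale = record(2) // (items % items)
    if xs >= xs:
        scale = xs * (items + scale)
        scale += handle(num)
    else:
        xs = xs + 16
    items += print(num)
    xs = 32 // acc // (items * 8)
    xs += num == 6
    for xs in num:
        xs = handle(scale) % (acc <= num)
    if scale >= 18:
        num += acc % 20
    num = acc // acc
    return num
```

Transformed code:
def apply(num):
    acc = []
    for width in xs:
        if scale >= scale:
            acc.append(32 - width)
    print(xs)
    scale = items == scale
    for xs in scale:
        scale = record(2) // (items % items)
    if xs >= xs:
        scale = xs * (items + scale)
        scale = scale + handle(num)
    else:
        xs = xs + 16
    items = items + print(num)
    xs = 32 // acc // (items * 8)
    xs = xs + (num == 6)
    for xs in num:
        xs = handle(scale) % (acc <= num)
    if scale >= 18:
        num = num + acc % 20
    num = acc // acc
    return num

scale = scale + handle(num)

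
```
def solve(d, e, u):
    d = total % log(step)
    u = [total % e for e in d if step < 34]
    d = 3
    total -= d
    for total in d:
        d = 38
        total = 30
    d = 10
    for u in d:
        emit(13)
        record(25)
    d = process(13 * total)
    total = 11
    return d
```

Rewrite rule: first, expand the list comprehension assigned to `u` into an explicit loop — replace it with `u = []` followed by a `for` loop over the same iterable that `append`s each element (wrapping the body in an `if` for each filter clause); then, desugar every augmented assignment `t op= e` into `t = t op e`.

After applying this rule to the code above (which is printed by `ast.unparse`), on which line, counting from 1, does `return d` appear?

Transformed code:
def solve(d, e, u):
    d = total % log(step)
    u = []
    for e in d:
        if step < 34:
            u.append(total % e)
    d = 3
    total = total - d
    for total in d:
        d = 38
        total = 30
    d = 10
    for u in d:
        emit(13)
        record(25)
    d = process(13 * total)
    total = 11
    return d

18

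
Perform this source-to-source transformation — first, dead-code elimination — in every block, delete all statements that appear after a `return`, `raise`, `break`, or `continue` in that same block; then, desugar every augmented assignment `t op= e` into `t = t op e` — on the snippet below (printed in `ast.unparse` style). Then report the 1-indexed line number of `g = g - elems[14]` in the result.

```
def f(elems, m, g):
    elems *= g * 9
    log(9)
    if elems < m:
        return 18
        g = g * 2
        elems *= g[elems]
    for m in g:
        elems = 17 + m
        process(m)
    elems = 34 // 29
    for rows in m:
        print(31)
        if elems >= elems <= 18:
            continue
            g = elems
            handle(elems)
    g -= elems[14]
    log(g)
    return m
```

14

Transformed code:
def f(elems, m, g):
    elems = elems * (g * 9)
    log(9)
    if elems < m:
        return 18
    for m in g:
        elems = 17 + m
        process(m)
    elems = 34 // 29
    for rows in m:
        print(31)
        if elems >= elems <= 18:
            continue
    g = g - elems[14]
    log(g)
    return m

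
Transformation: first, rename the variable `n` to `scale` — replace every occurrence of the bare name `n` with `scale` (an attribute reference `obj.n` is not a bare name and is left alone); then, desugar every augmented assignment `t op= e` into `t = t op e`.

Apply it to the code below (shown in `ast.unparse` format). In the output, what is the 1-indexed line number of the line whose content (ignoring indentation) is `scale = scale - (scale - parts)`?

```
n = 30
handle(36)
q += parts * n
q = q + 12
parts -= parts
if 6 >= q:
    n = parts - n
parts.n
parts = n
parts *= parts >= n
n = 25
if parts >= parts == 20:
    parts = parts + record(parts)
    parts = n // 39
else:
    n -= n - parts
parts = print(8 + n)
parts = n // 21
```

Transformed code:
scale = 30
handle(36)
q = q + parts * scale
q = q + 12
parts = parts - parts
if 6 >= q:
    scale = parts - scale
parts.n
parts = scale
parts = parts * (parts >= scale)
scale = 25
if parts >= parts == 20:
    parts = parts + record(parts)
    parts = scale // 39
else:
    scale = scale - (scale - parts)
parts = print(8 + scale)
parts = scale // 21

16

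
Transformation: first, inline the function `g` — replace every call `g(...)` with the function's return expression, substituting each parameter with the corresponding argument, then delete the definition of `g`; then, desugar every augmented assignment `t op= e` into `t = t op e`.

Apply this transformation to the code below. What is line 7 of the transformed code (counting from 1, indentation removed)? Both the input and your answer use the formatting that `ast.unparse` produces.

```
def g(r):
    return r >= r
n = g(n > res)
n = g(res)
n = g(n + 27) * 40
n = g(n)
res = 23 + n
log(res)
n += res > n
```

n = n + (res > n)

Transformed code:
n = (n > res) >= (n > res)
n = res >= res
n = (n + 27 >= n + 27) * 40
n = n >= n
res = 23 + n
log(res)
n = n + (res > n)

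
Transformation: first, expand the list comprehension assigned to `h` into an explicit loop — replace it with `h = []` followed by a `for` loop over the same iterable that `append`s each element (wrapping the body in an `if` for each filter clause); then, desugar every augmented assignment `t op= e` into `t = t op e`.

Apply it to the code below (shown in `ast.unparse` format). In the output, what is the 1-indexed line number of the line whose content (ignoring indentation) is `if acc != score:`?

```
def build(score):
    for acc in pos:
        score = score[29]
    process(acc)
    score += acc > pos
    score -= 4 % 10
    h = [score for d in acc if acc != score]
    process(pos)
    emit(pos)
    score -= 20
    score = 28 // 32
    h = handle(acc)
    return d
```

Transformed code:
def build(score):
    for acc in pos:
        score = score[29]
    process(acc)
    score = score + (acc > pos)
    score = score - 4 % 10
    h = []
    for d in acc:
        if acc != score:
            h.append(score)
    process(pos)
    emit(pos)
    score = score - 20
    score = 28 // 32
    h = handle(acc)
    return d

9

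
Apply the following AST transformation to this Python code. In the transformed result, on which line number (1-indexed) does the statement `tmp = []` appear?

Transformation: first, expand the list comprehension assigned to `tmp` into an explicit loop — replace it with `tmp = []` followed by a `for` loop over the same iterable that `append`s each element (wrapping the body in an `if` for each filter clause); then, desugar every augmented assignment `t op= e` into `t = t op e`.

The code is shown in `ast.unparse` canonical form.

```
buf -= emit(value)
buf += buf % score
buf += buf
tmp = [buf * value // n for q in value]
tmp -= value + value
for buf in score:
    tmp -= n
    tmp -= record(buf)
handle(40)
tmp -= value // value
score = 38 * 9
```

4

Transformed code:
buf = buf - emit(value)
buf = buf + buf % score
buf = buf + buf
tmp = []
for q in value:
    tmp.append(buf * value // n)
tmp = tmp - (value + value)
for buf in score:
    tmp = tmp - n
    tmp = tmp - record(buf)
handle(40)
tmp = tmp - value // value
score = 38 * 9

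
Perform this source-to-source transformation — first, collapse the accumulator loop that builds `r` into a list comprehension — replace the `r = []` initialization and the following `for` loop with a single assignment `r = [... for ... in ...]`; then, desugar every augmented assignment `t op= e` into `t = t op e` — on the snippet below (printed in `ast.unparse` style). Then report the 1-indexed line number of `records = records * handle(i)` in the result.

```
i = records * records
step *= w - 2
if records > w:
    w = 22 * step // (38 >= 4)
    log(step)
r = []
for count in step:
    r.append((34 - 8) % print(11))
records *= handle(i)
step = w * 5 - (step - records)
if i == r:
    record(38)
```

Transformed code:
i = records * records
step = step * (w - 2)
if records > w:
    w = 22 * step // (38 >= 4)
    log(step)
r = [(34 - 8) % print(11) for count in step]
records = records * handle(i)
step = w * 5 - (step - records)
if i == r:
    record(38)

7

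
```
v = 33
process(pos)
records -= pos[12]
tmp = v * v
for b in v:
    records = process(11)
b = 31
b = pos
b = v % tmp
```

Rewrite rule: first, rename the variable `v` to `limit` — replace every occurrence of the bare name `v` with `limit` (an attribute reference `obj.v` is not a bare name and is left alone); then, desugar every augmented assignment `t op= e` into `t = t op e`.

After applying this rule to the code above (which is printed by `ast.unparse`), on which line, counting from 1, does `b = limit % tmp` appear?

Transformed code:
limit = 33
process(pos)
records = records - pos[12]
tmp = limit * limit
for b in limit:
    records = process(11)
b = 31
b = pos
b = limit % tmp

9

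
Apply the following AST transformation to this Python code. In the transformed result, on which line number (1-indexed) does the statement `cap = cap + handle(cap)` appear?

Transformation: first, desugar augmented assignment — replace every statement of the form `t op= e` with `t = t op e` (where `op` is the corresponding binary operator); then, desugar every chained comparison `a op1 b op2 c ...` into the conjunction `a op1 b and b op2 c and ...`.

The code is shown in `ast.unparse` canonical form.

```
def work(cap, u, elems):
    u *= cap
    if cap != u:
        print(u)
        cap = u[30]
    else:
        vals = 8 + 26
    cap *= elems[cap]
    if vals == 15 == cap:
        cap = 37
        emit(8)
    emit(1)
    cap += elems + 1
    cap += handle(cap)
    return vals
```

14

Transformed code:
def work(cap, u, elems):
    u = u * cap
    if cap != u:
        print(u)
        cap = u[30]
    else:
        vals = 8 + 26
    cap = cap * elems[cap]
    if vals == 15 and 15 == cap:
        cap = 37
        emit(8)
    emit(1)
    cap = cap + (elems + 1)
    cap = cap + handle(cap)
    return vals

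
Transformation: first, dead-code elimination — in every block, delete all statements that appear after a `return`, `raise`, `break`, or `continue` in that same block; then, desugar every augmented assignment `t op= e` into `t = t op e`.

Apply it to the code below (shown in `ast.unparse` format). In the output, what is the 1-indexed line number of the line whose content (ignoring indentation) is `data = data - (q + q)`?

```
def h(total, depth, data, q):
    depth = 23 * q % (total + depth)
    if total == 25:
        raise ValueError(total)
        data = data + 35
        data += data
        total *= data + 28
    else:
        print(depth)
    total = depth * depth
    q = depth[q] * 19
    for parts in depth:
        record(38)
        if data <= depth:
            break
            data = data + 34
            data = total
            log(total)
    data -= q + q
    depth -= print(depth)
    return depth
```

13

Transformed code:
def h(total, depth, data, q):
    depth = 23 * q % (total + depth)
    if total == 25:
        raise ValueError(total)
    else:
        print(depth)
    total = depth * depth
    q = depth[q] * 19
    for parts in depth:
        record(38)
        if data <= depth:
            break
    data = data - (q + q)
    depth = depth - print(depth)
    return depth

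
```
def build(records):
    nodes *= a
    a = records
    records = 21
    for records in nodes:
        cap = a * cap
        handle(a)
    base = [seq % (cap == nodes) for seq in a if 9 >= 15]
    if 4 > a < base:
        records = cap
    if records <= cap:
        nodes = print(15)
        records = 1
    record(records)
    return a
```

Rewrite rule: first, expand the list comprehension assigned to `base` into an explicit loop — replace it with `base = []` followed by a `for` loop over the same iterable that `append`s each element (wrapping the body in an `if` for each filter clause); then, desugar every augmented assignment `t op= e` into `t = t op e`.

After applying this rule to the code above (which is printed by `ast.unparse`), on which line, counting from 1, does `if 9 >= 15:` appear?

Transformed code:
def build(records):
    nodes = nodes * a
    a = records
    records = 21
    for records in nodes:
        cap = a * cap
        handle(a)
    base = []
    for seq in a:
        if 9 >= 15:
            base.append(seq % (cap == nodes))
    if 4 > a < base:
        records = cap
    if records <= cap:
        nodes = print(15)
        records = 1
    record(records)
    return a

10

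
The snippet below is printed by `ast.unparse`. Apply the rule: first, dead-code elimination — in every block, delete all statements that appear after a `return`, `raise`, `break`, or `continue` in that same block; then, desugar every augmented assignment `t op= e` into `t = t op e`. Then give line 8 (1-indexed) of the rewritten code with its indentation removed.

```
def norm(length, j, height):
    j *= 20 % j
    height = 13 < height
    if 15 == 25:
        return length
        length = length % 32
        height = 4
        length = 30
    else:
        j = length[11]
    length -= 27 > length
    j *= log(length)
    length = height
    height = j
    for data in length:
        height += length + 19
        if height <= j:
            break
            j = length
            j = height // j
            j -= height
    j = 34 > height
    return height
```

Transformed code:
def norm(length, j, height):
    j = j * (20 % j)
    height = 13 < height
    if 15 == 25:
        return length
    else:
        j = length[11]
    length = length - (27 > length)
    j = j * log(length)
    length = height
    height = j
    for data in length:
        height = height + (length + 19)
        if height <= j:
            break
    j = 34 > height
    return height

length = length - (27 > length)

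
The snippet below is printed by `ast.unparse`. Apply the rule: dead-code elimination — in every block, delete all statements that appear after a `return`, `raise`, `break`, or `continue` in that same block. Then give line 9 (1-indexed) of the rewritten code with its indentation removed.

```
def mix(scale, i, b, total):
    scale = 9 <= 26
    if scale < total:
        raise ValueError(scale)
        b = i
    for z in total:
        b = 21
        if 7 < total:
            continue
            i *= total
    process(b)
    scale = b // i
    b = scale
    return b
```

Transformed code:
def mix(scale, i, b, total):
    scale = 9 <= 26
    if scale < total:
        raise ValueError(scale)
    for z in total:
        b = 21
        if 7 < total:
            continue
    process(b)
    scale = b // i
    b = scale
    return b

process(b)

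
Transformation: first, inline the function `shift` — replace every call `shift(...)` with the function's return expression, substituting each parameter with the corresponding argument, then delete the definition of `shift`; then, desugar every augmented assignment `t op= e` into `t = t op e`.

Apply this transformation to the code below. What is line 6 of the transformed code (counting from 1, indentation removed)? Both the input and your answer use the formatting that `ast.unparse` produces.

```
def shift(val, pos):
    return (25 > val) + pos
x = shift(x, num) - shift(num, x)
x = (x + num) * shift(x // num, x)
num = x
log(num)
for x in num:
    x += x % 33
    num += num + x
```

Transformed code:
x = (25 > x) + num - ((25 > num) + x)
x = (x + num) * ((25 > x // num) + x)
num = x
log(num)
for x in num:
    x = x + x % 33
    num = num + (num + x)

x = x + x % 33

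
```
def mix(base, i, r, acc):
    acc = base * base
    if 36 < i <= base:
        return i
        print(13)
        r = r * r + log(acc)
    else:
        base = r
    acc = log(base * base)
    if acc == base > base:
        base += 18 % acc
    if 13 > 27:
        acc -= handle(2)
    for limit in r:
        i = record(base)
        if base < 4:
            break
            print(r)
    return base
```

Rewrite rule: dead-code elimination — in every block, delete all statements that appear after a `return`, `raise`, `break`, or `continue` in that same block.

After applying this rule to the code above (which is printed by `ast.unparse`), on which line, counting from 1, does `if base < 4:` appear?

Transformed code:
def mix(base, i, r, acc):
    acc = base * base
    if 36 < i <= base:
        return i
    else:
        base = r
    acc = log(base * base)
    if acc == base > base:
        base += 18 % acc
    if 13 > 27:
        acc -= handle(2)
    for limit in r:
        i = record(base)
        if base < 4:
            break
    return base

14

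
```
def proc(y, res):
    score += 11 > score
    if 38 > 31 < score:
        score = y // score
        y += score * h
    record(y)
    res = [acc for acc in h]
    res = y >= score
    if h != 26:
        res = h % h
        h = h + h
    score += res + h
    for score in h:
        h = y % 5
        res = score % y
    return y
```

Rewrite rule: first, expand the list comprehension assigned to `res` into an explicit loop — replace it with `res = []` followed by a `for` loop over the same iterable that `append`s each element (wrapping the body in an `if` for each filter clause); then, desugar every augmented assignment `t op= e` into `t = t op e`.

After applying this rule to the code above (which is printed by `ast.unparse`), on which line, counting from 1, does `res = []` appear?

Transformed code:
def proc(y, res):
    score = score + (11 > score)
    if 38 > 31 < score:
        score = y // score
        y = y + score * h
    record(y)
    res = []
    for acc in h:
        res.append(acc)
    res = y >= score
    if h != 26:
        res = h % h
        h = h + h
    score = score + (res + h)
    for score in h:
        h = y % 5
        res = score % y
    return y

7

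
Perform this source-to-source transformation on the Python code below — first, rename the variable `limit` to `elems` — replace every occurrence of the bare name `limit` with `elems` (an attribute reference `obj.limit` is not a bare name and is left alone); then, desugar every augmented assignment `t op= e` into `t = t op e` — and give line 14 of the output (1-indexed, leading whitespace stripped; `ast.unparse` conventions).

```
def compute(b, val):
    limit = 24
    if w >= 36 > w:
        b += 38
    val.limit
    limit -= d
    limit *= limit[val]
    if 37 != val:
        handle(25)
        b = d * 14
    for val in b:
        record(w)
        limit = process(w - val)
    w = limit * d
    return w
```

Transformed code:
def compute(b, val):
    elems = 24
    if w >= 36 > w:
        b = b + 38
    val.limit
    elems = elems - d
    elems = elems * elems[val]
    if 37 != val:
        handle(25)
        b = d * 14
    for val in b:
        record(w)
        elems = process(w - val)
    w = elems * d
    return w

w = elems * d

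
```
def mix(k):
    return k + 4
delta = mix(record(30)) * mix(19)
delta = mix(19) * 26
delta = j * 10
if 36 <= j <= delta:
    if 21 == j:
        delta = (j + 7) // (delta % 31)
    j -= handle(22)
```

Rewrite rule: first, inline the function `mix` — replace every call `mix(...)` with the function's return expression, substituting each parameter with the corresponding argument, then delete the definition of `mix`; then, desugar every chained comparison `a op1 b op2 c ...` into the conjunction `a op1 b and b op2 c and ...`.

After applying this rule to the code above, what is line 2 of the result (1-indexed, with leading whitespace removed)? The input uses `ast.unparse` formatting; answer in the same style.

Transformed code:
delta = (record(30) + 4) * (19 + 4)
delta = (19 + 4) * 26
delta = j * 10
if 36 <= j and j <= delta:
    if 21 == j:
        delta = (j + 7) // (delta % 31)
    j -= handle(22)

delta = (19 + 4) * 26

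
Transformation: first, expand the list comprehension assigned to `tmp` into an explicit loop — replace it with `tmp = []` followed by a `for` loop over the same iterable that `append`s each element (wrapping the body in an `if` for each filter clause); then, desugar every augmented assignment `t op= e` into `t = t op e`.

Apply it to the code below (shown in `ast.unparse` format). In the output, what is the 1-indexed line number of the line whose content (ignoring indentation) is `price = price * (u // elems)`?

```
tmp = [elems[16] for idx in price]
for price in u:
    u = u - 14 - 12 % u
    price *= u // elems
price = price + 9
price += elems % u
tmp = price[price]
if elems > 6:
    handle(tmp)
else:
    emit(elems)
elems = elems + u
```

6

Transformed code:
tmp = []
for idx in price:
    tmp.append(elems[16])
for price in u:
    u = u - 14 - 12 % u
    price = price * (u // elems)
price = price + 9
price = price + elems % u
tmp = price[price]
if elems > 6:
    handle(tmp)
else:
    emit(elems)
elems = elems + u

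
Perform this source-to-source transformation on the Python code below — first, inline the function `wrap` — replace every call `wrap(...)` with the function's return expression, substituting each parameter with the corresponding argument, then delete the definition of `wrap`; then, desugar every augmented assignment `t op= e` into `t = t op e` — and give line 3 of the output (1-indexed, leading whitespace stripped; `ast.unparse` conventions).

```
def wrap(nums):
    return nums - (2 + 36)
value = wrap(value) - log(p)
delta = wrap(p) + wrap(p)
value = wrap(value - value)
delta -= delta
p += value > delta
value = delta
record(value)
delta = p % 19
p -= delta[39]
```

value = value - value - (2 + 36)

Transformed code:
value = value - (2 + 36) - log(p)
delta = p - (2 + 36) + (p - (2 + 36))
value = value - value - (2 + 36)
delta = delta - delta
p = p + (value > delta)
value = delta
record(value)
delta = p % 19
p = p - delta[39]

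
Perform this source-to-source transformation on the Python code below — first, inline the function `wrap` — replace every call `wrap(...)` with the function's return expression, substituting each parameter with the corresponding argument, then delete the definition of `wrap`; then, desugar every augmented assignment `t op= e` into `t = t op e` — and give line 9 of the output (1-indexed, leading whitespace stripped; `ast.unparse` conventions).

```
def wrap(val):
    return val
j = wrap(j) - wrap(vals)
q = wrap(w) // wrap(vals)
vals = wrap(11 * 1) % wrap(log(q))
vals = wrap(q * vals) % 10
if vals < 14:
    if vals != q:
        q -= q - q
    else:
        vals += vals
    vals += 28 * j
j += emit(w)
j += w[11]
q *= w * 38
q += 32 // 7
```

Transformed code:
j = j - vals
q = w // vals
vals = 11 * 1 % log(q)
vals = q * vals % 10
if vals < 14:
    if vals != q:
        q = q - (q - q)
    else:
        vals = vals + vals
    vals = vals + 28 * j
j = j + emit(w)
j = j + w[11]
q = q * (w * 38)
q = q + 32 // 7

vals = vals + vals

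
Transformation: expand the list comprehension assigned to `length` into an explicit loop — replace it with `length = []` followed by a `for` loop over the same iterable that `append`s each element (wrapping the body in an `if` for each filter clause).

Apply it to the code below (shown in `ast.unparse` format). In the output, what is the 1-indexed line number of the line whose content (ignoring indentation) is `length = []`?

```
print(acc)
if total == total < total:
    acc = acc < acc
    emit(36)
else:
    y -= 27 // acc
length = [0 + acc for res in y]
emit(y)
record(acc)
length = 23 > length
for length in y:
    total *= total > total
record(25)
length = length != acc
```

Transformed code:
print(acc)
if total == total < total:
    acc = acc < acc
    emit(36)
else:
    y -= 27 // acc
length = []
for res in y:
    length.append(0 + acc)
emit(y)
record(acc)
length = 23 > length
for length in y:
    total *= total > total
record(25)
length = length != acc

7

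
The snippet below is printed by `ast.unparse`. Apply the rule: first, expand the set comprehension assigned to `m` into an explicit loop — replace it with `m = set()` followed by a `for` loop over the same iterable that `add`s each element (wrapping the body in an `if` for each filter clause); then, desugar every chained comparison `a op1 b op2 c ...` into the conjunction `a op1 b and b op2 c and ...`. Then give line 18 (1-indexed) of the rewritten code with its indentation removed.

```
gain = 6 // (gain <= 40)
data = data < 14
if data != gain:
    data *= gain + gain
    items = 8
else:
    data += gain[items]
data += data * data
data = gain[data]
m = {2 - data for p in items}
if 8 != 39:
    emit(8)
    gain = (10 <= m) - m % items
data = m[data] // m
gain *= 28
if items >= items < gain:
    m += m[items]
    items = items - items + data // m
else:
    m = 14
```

if items >= items and items < gain:

Transformed code:
gain = 6 // (gain <= 40)
data = data < 14
if data != gain:
    data *= gain + gain
    items = 8
else:
    data += gain[items]
data += data * data
data = gain[data]
m = set()
for p in items:
    m.add(2 - data)
if 8 != 39:
    emit(8)
    gain = (10 <= m) - m % items
data = m[data] // m
gain *= 28
if items >= items and items < gain:
    m += m[items]
    items = items - items + data // m
else:
    m = 14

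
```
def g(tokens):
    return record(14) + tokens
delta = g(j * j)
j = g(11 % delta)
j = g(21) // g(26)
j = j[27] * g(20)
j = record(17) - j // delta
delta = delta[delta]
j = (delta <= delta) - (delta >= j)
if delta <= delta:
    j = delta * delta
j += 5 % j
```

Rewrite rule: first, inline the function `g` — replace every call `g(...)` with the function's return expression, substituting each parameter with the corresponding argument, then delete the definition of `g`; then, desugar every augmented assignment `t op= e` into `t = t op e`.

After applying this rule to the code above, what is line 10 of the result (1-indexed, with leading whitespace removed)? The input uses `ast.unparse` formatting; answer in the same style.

j = j + 5 % j

Transformed code:
delta = record(14) + j * j
j = record(14) + 11 % delta
j = (record(14) + 21) // (record(14) + 26)
j = j[27] * (record(14) + 20)
j = record(17) - j // delta
delta = delta[delta]
j = (delta <= delta) - (delta >= j)
if delta <= delta:
    j = delta * delta
j = j + 5 % j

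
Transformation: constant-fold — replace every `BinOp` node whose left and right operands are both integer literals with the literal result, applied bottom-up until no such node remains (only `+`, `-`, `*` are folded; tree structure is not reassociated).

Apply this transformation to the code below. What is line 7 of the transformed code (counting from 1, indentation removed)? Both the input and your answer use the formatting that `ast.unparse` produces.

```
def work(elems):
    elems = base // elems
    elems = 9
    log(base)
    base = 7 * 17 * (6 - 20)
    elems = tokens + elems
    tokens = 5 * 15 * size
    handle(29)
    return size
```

Transformed code:
def work(elems):
    elems = base // elems
    elems = 9
    log(base)
    base = -1666
    elems = tokens + elems
    tokens = 75 * size
    handle(29)
    return size

tokens = 75 * size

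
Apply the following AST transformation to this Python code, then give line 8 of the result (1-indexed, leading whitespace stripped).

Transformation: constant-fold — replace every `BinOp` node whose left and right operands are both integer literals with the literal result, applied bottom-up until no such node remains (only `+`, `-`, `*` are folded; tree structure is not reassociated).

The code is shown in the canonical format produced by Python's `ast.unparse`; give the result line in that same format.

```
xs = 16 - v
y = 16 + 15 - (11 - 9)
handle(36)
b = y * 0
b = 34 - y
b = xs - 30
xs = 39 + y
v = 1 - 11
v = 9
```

v = -10

Transformed code:
xs = 16 - v
y = 29
handle(36)
b = y * 0
b = 34 - y
b = xs - 30
xs = 39 + y
v = -10
v = 9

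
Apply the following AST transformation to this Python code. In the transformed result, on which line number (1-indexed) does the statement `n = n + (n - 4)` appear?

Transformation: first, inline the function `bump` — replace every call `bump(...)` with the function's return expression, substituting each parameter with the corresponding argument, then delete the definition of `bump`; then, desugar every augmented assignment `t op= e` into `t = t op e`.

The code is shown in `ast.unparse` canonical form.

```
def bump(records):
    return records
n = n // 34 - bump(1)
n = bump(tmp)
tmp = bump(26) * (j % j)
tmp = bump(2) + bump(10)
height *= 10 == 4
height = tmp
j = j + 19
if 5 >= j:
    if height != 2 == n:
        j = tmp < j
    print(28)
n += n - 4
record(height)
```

Transformed code:
n = n // 34 - 1
n = tmp
tmp = 26 * (j % j)
tmp = 2 + 10
height = height * (10 == 4)
height = tmp
j = j + 19
if 5 >= j:
    if height != 2 == n:
        j = tmp < j
    print(28)
n = n + (n - 4)
record(height)

12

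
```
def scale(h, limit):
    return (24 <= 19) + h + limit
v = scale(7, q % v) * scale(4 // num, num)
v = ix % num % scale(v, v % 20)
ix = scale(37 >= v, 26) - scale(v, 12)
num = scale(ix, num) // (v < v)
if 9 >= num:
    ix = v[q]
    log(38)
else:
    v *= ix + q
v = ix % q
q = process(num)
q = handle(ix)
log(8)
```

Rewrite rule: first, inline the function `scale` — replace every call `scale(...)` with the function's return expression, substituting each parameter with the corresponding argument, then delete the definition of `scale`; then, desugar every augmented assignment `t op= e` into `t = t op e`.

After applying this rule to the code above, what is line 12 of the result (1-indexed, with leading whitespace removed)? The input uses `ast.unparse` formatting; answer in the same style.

Transformed code:
v = ((24 <= 19) + 7 + q % v) * ((24 <= 19) + 4 // num + num)
v = ix % num % ((24 <= 19) + v + v % 20)
ix = (24 <= 19) + (37 >= v) + 26 - ((24 <= 19) + v + 12)
num = ((24 <= 19) + ix + num) // (v < v)
if 9 >= num:
    ix = v[q]
    log(38)
else:
    v = v * (ix + q)
v = ix % q
q = process(num)
q = handle(ix)
log(8)

q = handle(ix)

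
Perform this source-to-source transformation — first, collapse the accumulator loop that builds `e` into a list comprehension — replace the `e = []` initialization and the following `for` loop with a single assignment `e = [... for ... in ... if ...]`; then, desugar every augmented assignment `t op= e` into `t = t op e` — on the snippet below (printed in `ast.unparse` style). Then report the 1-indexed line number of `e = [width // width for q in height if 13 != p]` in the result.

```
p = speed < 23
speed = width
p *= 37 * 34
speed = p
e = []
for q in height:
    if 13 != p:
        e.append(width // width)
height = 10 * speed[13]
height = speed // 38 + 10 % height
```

5

Transformed code:
p = speed < 23
speed = width
p = p * (37 * 34)
speed = p
e = [width // width for q in height if 13 != p]
height = 10 * speed[13]
height = speed // 38 + 10 % height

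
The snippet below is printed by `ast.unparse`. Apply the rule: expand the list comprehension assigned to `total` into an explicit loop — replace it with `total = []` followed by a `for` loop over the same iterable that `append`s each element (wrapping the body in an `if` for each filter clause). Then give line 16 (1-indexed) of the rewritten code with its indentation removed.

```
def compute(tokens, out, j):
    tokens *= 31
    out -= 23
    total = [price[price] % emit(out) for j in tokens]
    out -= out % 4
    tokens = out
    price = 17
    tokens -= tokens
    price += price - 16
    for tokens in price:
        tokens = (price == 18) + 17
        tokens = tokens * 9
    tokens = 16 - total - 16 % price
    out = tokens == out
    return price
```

out = tokens == out

Transformed code:
def compute(tokens, out, j):
    tokens *= 31
    out -= 23
    total = []
    for j in tokens:
        total.append(price[price] % emit(out))
    out -= out % 4
    tokens = out
    price = 17
    tokens -= tokens
    price += price - 16
    for tokens in price:
        tokens = (price == 18) + 17
        tokens = tokens * 9
    tokens = 16 - total - 16 % price
    out = tokens == out
    return price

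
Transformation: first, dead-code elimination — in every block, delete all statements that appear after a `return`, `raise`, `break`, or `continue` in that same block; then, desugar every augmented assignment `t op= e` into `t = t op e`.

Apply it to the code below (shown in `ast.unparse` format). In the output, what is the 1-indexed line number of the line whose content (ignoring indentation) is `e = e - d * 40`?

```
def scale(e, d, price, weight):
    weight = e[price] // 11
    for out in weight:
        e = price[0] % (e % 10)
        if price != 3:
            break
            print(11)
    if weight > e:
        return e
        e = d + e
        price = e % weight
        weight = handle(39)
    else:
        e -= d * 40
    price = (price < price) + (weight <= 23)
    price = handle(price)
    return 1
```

Transformed code:
def scale(e, d, price, weight):
    weight = e[price] // 11
    for out in weight:
        e = price[0] % (e % 10)
        if price != 3:
            break
    if weight > e:
        return e
    else:
        e = e - d * 40
    price = (price < price) + (weight <= 23)
    price = handle(price)
    return 1

10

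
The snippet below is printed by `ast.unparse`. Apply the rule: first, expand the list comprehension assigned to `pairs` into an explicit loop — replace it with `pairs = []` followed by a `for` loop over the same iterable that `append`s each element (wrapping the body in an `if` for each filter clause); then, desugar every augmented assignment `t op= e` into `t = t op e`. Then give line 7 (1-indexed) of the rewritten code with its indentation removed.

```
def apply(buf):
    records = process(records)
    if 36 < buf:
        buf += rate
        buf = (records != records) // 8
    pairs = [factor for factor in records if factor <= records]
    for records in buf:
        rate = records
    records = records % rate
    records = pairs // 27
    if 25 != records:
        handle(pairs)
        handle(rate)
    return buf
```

for factor in records:

Transformed code:
def apply(buf):
    records = process(records)
    if 36 < buf:
        buf = buf + rate
        buf = (records != records) // 8
    pairs = []
    for factor in records:
        if factor <= records:
            pairs.append(factor)
    for records in buf:
        rate = records
    records = records % rate
    records = pairs // 27
    if 25 != records:
        handle(pairs)
        handle(rate)
    return buf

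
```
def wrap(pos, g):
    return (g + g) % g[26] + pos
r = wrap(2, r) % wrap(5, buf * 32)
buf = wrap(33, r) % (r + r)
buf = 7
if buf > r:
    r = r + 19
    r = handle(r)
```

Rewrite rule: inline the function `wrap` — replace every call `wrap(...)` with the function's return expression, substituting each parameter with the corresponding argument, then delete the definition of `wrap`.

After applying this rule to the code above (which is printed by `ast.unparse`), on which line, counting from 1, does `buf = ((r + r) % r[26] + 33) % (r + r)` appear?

2

Transformed code:
r = ((r + r) % r[26] + 2) % ((buf * 32 + buf * 32) % (buf * 32)[26] + 5)
buf = ((r + r) % r[26] + 33) % (r + r)
buf = 7
if buf > r:
    r = r + 19
    r = handle(r)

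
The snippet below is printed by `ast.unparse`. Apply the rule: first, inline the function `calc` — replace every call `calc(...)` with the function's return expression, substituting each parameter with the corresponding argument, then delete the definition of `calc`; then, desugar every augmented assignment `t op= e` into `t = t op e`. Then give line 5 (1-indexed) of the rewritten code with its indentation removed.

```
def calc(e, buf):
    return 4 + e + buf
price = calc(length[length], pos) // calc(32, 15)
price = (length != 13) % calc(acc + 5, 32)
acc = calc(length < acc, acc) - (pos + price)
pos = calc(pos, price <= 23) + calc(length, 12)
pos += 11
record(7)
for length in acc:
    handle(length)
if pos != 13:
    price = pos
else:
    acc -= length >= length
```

pos = pos + 11

Transformed code:
price = (4 + length[length] + pos) // (4 + 32 + 15)
price = (length != 13) % (4 + (acc + 5) + 32)
acc = 4 + (length < acc) + acc - (pos + price)
pos = 4 + pos + (price <= 23) + (4 + length + 12)
pos = pos + 11
record(7)
for length in acc:
    handle(length)
if pos != 13:
    price = pos
else:
    acc = acc - (length >= length)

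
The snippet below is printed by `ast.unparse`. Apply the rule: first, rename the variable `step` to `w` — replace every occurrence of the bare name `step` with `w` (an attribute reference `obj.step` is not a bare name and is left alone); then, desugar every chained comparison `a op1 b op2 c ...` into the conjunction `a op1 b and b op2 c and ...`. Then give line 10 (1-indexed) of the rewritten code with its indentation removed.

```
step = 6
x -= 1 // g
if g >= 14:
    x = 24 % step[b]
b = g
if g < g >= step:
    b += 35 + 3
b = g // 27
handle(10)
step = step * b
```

Transformed code:
w = 6
x -= 1 // g
if g >= 14:
    x = 24 % w[b]
b = g
if g < g and g >= w:
    b += 35 + 3
b = g // 27
handle(10)
w = w * b

w = w * b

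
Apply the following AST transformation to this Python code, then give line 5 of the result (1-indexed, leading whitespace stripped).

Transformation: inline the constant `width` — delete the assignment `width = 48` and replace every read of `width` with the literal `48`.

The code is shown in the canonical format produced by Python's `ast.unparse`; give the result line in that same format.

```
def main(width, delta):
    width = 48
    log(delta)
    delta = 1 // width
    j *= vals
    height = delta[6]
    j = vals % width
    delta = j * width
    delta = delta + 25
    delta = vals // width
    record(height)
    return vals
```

Transformed code:
def main(width, delta):
    log(delta)
    delta = 1 // 48
    j *= vals
    height = delta[6]
    j = vals % 48
    delta = j * 48
    delta = delta + 25
    delta = vals // 48
    record(height)
    return vals

height = delta[6]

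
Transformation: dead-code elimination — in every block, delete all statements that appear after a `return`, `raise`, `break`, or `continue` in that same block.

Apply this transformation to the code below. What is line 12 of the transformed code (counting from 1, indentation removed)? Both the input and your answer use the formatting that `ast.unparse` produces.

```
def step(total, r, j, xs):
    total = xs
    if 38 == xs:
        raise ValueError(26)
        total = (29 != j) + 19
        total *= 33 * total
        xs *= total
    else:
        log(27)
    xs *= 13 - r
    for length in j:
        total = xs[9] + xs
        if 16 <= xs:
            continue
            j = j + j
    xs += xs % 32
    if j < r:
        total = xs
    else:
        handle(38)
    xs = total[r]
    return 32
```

Transformed code:
def step(total, r, j, xs):
    total = xs
    if 38 == xs:
        raise ValueError(26)
    else:
        log(27)
    xs *= 13 - r
    for length in j:
        total = xs[9] + xs
        if 16 <= xs:
            continue
    xs += xs % 32
    if j < r:
        total = xs
    else:
        handle(38)
    xs = total[r]
    return 32

xs += xs % 32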